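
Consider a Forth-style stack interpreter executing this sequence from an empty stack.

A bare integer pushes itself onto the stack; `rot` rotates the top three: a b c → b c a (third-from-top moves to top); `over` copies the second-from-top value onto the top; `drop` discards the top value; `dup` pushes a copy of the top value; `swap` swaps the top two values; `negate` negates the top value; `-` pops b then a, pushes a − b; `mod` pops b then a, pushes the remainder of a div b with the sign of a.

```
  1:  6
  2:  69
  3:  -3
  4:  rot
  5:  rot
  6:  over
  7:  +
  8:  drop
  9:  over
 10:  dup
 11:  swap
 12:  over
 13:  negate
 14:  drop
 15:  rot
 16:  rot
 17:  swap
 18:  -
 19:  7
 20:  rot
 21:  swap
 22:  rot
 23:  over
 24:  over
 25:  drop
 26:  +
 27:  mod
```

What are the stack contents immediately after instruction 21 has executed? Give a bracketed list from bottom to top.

6      → [6]
69     → [6, 69]
-3     → [6, 69, -3]
rot    → [69, -3, 6]
rot    → [-3, 6, 69]
over   → [-3, 6, 69, 6]
+      → [-3, 6, 75]
drop   → [-3, 6]
over   → [-3, 6, -3]
dup    → [-3, 6, -3, -3]
swap   → [-3, 6, -3, -3]
over   → [-3, 6, -3, -3, -3]
negate → [-3, 6, -3, -3, 3]
drop   → [-3, 6, -3, -3]
rot    → [-3, -3, -3, 6]
rot    → [-3, -3, 6, -3]
swap   → [-3, -3, -3, 6]
-      → [-3, -3, -9]
7      → [-3, -3, -9, 7]
rot    → [-3, -9, 7, -3]
swap   → [-3, -9, -3, 7]

[-3, -9, -3, 7]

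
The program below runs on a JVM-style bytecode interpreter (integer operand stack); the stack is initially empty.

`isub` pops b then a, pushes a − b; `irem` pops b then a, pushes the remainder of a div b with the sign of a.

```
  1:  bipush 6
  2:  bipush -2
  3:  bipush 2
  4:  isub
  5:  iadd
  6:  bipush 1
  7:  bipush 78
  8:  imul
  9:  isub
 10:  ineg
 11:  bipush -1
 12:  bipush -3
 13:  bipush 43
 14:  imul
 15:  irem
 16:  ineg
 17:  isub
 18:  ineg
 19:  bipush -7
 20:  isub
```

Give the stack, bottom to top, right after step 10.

[76]

bipush 6   6
bipush -2  6 -2
bipush 2   6 -2 2
isub       6 -4
iadd       2
bipush 1   2 1
bipush 78  2 1 78
imul       2 78
isub       -76
ineg       76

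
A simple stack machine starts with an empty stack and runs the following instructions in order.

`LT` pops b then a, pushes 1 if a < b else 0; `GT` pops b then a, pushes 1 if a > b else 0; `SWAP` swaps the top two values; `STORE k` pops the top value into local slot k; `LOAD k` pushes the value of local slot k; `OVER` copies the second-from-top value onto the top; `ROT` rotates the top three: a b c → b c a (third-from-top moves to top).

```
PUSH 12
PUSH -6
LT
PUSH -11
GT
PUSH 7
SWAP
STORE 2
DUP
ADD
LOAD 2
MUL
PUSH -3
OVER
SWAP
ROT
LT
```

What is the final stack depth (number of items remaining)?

2

PUSH 12   [12]
PUSH -6   [12, -6]
LT        [0]
PUSH -11  [0, -11]
GT        [1]
PUSH 7    [1, 7]
SWAP      [7, 1]
STORE 2   [7]
DUP       [7, 7]
ADD       [14]
LOAD 2    [14, 1]
MUL       [14]
PUSH -3   [14, -3]
OVER      [14, -3, 14]
SWAP      [14, 14, -3]
ROT       [14, -3, 14]
LT        [14, 1]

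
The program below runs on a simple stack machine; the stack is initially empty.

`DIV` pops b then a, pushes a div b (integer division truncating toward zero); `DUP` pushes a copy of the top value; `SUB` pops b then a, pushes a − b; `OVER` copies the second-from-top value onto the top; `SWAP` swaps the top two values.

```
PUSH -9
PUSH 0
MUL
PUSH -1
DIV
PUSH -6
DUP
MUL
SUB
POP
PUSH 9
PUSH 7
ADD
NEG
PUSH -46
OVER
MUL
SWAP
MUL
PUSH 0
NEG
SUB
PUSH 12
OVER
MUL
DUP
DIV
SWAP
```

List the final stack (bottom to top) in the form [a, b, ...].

[1, -11776]

PUSH -9   [-9]
PUSH 0    [-9, 0]
MUL       [0]
PUSH -1   [0, -1]
DIV       [0]
PUSH -6   [0, -6]
DUP       [0, -6, -6]
MUL       [0, 36]
SUB       [-36]
POP       []
PUSH 9    [9]
PUSH 7    [9, 7]
ADD       [16]
NEG       [-16]
PUSH -46  [-16, -46]
OVER      [-16, -46, -16]
MUL       [-16, 736]
SWAP      [736, -16]
MUL       [-11776]
PUSH 0    [-11776, 0]
NEG       [-11776, 0]
SUB       [-11776]
PUSH 12   [-11776, 12]
OVER      [-11776, 12, -11776]
MUL       [-11776, -141312]
DUP       [-11776, -141312, -141312]
DIV       [-11776, 1]
SWAP      [1, -11776]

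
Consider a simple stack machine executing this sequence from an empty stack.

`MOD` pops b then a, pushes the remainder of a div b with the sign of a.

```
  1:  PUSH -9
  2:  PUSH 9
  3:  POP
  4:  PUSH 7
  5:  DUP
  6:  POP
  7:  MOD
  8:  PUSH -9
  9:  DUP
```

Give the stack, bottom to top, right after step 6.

PUSH -9 : [-9]
PUSH 9  : [-9, 9]
POP     : [-9]
PUSH 7  : [-9, 7]
DUP     : [-9, 7, 7]
POP     : [-9, 7]

[-9, 7]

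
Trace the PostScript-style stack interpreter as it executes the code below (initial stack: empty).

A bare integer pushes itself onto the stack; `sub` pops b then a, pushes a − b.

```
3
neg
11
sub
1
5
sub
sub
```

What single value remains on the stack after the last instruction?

-10

3    3
neg  -3
11   -3 11
sub  -14
1    -14 1
5    -14 1 5
sub  -14 -4
sub  -10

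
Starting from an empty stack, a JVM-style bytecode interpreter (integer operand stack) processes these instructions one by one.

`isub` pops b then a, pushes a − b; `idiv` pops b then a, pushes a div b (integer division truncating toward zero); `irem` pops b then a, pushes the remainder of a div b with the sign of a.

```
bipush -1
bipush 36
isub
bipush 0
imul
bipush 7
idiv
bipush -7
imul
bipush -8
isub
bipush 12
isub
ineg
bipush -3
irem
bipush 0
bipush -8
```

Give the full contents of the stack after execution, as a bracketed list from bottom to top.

[1, 0, -8]

bipush -1 → -1
bipush 36 → -1 36
isub      → -37
bipush 0  → -37 0
imul      → 0
bipush 7  → 0 7
idiv      → 0
bipush -7 → 0 -7
imul      → 0
bipush -8 → 0 -8
isub      → 8
bipush 12 → 8 12
isub      → -4
ineg      → 4
bipush -3 → 4 -3
irem      → 1
bipush 0  → 1 0
bipush -8 → 1 0 -8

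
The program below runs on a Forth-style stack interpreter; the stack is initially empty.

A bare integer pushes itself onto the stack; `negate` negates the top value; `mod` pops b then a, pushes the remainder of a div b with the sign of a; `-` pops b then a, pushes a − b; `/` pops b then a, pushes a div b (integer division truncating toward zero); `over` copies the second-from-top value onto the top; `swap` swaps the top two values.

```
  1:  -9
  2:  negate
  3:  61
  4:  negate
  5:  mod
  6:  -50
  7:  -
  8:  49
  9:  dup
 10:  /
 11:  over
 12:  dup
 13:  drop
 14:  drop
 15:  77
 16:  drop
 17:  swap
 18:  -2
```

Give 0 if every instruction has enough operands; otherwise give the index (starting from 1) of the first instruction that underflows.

-9     → [-9]
negate → [9]
61     → [9, 61]
negate → [9, -61]
mod    → [9]
-50    → [9, -50]
-      → [59]
49     → [59, 49]
dup    → [59, 49, 49]
/      → [59, 1]
over   → [59, 1, 59]
dup    → [59, 1, 59, 59]
drop   → [59, 1, 59]
drop   → [59, 1]
77     → [59, 1, 77]
drop   → [59, 1]
swap   → [1, 59]
-2     → [1, 59, -2]

0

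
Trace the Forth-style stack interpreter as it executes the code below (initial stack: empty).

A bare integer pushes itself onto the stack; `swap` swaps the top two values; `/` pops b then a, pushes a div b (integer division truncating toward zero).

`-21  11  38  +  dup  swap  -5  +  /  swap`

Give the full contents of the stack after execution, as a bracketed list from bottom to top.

-21  → [-21]
11   → [-21, 11]
38   → [-21, 11, 38]
+    → [-21, 49]
dup  → [-21, 49, 49]
swap → [-21, 49, 49]
-5   → [-21, 49, 49, -5]
+    → [-21, 49, 44]
/    → [-21, 1]
swap → [1, -21]

[1, -21]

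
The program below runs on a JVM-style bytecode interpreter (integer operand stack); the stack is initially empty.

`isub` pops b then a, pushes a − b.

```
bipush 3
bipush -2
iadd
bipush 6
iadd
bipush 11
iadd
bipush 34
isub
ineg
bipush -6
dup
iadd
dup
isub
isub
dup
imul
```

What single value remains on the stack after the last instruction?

256

bipush 3  -> [3]
bipush -2 -> [3, -2]
iadd      -> [1]
bipush 6  -> [1, 6]
iadd      -> [7]
bipush 11 -> [7, 11]
iadd      -> [18]
bipush 34 -> [18, 34]
isub      -> [-16]
ineg      -> [16]
bipush -6 -> [16, -6]
dup       -> [16, -6, -6]
iadd      -> [16, -12]
dup       -> [16, -12, -12]
isub      -> [16, 0]
isub      -> [16]
dup       -> [16, 16]
imul      -> [256]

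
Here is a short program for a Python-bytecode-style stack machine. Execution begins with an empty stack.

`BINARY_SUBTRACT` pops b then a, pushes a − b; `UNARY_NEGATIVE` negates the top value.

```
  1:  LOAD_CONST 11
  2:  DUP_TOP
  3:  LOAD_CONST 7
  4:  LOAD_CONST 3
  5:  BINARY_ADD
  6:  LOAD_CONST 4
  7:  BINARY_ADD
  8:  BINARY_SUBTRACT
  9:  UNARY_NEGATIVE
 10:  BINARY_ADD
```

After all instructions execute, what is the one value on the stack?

14

LOAD_CONST 11   → [11]
DUP_TOP         → [11, 11]
LOAD_CONST 7    → [11, 11, 7]
LOAD_CONST 3    → [11, 11, 7, 3]
BINARY_ADD      → [11, 11, 10]
LOAD_CONST 4    → [11, 11, 10, 4]
BINARY_ADD      → [11, 11, 14]
BINARY_SUBTRACT → [11, -3]
UNARY_NEGATIVE  → [11, 3]
BINARY_ADD      → [14]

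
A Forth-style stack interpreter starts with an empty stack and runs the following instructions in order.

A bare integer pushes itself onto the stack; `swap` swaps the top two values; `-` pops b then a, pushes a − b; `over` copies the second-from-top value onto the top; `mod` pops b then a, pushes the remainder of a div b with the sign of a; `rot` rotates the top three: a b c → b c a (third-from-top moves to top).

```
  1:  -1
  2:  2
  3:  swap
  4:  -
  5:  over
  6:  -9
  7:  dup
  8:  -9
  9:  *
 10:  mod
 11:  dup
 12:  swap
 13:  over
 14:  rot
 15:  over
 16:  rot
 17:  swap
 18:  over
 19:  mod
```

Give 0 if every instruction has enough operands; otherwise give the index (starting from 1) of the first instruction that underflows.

5

-1   : [-1]
2    : [-1, 2]
swap : [2, -1]
-    : [3]
over  — needs 2 operands, stack has 1 → underflow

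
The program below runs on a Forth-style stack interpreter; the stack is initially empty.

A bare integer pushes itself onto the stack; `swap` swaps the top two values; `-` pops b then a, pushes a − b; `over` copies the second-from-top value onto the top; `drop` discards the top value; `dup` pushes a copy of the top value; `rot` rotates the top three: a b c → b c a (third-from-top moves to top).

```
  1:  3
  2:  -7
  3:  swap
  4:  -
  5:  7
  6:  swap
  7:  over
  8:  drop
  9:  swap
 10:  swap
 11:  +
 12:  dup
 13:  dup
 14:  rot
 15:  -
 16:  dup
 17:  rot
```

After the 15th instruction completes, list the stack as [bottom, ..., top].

3    → 3
-7   → 3 -7
swap → -7 3
-    → -10
7    → -10 7
swap → 7 -10
over → 7 -10 7
drop → 7 -10
swap → -10 7
swap → 7 -10
+    → -3
dup  → -3 -3
dup  → -3 -3 -3
rot  → -3 -3 -3
-    → -3 0

[-3, 0]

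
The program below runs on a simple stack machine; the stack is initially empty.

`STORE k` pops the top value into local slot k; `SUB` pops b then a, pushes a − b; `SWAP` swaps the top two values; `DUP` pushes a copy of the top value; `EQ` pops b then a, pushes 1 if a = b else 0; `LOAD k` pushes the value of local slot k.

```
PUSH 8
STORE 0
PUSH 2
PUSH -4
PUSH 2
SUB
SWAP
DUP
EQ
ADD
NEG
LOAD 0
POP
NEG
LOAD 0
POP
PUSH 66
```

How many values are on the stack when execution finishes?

2

PUSH 8   [8]
STORE 0  []
PUSH 2   [2]
PUSH -4  [2, -4]
PUSH 2   [2, -4, 2]
SUB      [2, -6]
SWAP     [-6, 2]
DUP      [-6, 2, 2]
EQ       [-6, 1]
ADD      [-5]
NEG      [5]
LOAD 0   [5, 8]
POP      [5]
NEG      [-5]
LOAD 0   [-5, 8]
POP      [-5]
PUSH 66  [-5, 66]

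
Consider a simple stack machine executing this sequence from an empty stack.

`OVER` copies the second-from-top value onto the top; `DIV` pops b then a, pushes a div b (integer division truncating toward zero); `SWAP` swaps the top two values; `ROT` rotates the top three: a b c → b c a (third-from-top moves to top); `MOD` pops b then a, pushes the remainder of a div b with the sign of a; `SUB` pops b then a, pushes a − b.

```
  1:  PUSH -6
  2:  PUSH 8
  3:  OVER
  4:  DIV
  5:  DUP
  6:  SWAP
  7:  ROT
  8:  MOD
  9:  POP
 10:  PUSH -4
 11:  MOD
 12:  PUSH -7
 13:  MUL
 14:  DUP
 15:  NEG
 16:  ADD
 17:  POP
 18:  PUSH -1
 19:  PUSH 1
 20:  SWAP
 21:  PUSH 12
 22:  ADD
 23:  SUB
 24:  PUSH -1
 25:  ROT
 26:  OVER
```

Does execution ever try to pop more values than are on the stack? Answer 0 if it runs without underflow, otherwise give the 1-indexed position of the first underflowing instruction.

PUSH -6 → [-6]
PUSH 8  → [-6, 8]
OVER    → [-6, 8, -6]
DIV     → [-6, -1]
DUP     → [-6, -1, -1]
SWAP    → [-6, -1, -1]
ROT     → [-1, -1, -6]
MOD     → [-1, -1]
POP     → [-1]
PUSH -4 → [-1, -4]
MOD     → [-1]
PUSH -7 → [-1, -7]
MUL     → [7]
DUP     → [7, 7]
NEG     → [7, -7]
ADD     → [0]
POP     → []
PUSH -1 → [-1]
PUSH 1  → [-1, 1]
SWAP    → [1, -1]
PUSH 12 → [1, -1, 12]
ADD     → [1, 11]
SUB     → [-10]
PUSH -1 → [-10, -1]
ROT  — needs 3 operands, stack has 2 → underflow

25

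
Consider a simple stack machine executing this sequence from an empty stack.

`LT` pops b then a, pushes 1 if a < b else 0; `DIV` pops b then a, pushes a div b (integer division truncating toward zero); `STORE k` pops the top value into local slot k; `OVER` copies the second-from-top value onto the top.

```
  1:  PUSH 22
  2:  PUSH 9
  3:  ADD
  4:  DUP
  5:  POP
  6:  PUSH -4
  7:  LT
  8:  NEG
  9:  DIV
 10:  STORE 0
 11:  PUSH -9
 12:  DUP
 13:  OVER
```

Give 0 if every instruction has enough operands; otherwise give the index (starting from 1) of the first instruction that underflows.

PUSH 22 -> 22
PUSH 9  -> 22 9
ADD     -> 31
DUP     -> 31 31
POP     -> 31
PUSH -4 -> 31 -4
LT      -> 0
NEG     -> 0
DIV  — needs 2 operands, stack has 1 → underflow

9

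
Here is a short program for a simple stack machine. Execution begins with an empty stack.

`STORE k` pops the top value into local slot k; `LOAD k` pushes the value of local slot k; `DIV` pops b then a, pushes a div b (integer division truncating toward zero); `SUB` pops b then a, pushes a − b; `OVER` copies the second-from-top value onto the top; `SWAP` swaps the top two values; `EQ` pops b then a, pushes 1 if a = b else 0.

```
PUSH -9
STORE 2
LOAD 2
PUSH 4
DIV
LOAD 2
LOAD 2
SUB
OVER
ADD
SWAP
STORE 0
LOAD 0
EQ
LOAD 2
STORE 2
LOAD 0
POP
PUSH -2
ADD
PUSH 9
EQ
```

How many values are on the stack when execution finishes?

PUSH -9  -9
STORE 2  (empty)
LOAD 2   -9
PUSH 4   -9 4
DIV      -2
LOAD 2   -2 -9
LOAD 2   -2 -9 -9
SUB      -2 0
OVER     -2 0 -2
ADD      -2 -2
SWAP     -2 -2
STORE 0  -2
LOAD 0   -2 -2
EQ       1
LOAD 2   1 -9
STORE 2  1
LOAD 0   1 -2
POP      1
PUSH -2  1 -2
ADD      -1
PUSH 9   -1 9
EQ       0

1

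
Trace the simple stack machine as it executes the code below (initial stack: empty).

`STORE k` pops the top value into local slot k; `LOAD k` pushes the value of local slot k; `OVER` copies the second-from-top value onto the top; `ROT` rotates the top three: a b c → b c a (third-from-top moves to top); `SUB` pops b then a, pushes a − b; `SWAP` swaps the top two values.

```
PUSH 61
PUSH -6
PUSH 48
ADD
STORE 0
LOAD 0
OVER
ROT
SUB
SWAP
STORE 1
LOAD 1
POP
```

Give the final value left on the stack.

0

PUSH 61 : [61]
PUSH -6 : [61, -6]
PUSH 48 : [61, -6, 48]
ADD     : [61, 42]
STORE 0 : [61]
LOAD 0  : [61, 42]
OVER    : [61, 42, 61]
ROT     : [42, 61, 61]
SUB     : [42, 0]
SWAP    : [0, 42]
STORE 1 : [0]
LOAD 1  : [0, 42]
POP     : [0]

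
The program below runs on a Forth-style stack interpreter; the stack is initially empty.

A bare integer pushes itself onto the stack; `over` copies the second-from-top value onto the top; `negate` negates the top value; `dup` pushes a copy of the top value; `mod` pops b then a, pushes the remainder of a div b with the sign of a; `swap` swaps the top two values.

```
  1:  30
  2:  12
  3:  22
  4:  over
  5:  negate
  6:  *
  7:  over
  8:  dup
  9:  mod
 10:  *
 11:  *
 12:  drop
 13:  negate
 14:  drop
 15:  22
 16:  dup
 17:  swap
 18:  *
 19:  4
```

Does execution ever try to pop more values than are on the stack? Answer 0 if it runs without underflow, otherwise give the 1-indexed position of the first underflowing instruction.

0

30     → 30
12     → 30 12
22     → 30 12 22
over   → 30 12 22 12
negate → 30 12 22 -12
*      → 30 12 -264
over   → 30 12 -264 12
dup    → 30 12 -264 12 12
mod    → 30 12 -264 0
*      → 30 12 0
*      → 30 0
drop   → 30
negate → -30
drop   → (empty)
22     → 22
dup    → 22 22
swap   → 22 22
*      → 484
4      → 484 4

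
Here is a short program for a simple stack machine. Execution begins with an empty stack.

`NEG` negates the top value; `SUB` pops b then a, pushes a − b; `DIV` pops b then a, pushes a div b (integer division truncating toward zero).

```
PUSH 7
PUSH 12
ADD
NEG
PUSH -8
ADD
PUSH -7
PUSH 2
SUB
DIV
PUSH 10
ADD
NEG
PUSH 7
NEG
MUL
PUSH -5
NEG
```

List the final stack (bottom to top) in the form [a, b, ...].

[91, 5]

PUSH 7  → [7]
PUSH 12 → [7, 12]
ADD     → [19]
NEG     → [-19]
PUSH -8 → [-19, -8]
ADD     → [-27]
PUSH -7 → [-27, -7]
PUSH 2  → [-27, -7, 2]
SUB     → [-27, -9]
DIV     → [3]
PUSH 10 → [3, 10]
ADD     → [13]
NEG     → [-13]
PUSH 7  → [-13, 7]
NEG     → [-13, -7]
MUL     → [91]
PUSH -5 → [91, -5]
NEG     → [91, 5]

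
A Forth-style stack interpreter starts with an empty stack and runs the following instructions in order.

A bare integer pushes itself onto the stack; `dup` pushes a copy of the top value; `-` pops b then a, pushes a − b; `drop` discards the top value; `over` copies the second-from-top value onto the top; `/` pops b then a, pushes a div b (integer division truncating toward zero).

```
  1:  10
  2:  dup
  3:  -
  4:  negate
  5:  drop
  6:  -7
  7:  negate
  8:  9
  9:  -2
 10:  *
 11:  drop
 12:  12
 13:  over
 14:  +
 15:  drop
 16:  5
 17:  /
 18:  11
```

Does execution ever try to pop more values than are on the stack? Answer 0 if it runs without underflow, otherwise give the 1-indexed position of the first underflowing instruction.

10     → 10
dup    → 10 10
-      → 0
negate → 0
drop   → (empty)
-7     → -7
negate → 7
9      → 7 9
-2     → 7 9 -2
*      → 7 -18
drop   → 7
12     → 7 12
over   → 7 12 7
+      → 7 19
drop   → 7
5      → 7 5
/      → 1
11     → 1 11

0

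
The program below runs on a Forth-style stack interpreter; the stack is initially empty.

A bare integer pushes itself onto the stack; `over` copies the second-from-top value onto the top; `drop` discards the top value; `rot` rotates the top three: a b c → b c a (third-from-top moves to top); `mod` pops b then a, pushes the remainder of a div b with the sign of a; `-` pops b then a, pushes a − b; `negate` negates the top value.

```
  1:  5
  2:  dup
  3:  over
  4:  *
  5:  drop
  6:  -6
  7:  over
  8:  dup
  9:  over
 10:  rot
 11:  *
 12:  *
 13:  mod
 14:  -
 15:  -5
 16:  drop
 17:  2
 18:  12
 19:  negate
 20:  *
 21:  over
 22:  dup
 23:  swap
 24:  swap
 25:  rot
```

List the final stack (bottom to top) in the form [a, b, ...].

[11, 11, 11, -24]

5      : [5]
dup    : [5, 5]
over   : [5, 5, 5]
*      : [5, 25]
drop   : [5]
-6     : [5, -6]
over   : [5, -6, 5]
dup    : [5, -6, 5, 5]
over   : [5, -6, 5, 5, 5]
rot    : [5, -6, 5, 5, 5]
*      : [5, -6, 5, 25]
*      : [5, -6, 125]
mod    : [5, -6]
-      : [11]
-5     : [11, -5]
drop   : [11]
2      : [11, 2]
12     : [11, 2, 12]
negate : [11, 2, -12]
*      : [11, -24]
over   : [11, -24, 11]
dup    : [11, -24, 11, 11]
swap   : [11, -24, 11, 11]
swap   : [11, -24, 11, 11]
rot    : [11, 11, 11, -24]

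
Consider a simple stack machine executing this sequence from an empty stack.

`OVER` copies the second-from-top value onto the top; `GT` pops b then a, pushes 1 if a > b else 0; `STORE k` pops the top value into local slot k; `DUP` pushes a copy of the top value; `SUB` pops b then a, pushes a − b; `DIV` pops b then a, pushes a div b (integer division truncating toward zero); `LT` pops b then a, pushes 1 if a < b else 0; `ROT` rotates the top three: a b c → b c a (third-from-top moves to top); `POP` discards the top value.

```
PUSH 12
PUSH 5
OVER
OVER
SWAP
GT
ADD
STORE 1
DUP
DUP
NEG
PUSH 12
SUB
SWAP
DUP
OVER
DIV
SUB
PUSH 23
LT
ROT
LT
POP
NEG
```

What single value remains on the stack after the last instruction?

24

PUSH 12 -> 12
PUSH 5  -> 12 5
OVER    -> 12 5 12
OVER    -> 12 5 12 5
SWAP    -> 12 5 5 12
GT      -> 12 5 0
ADD     -> 12 5
STORE 1 -> 12
DUP     -> 12 12
DUP     -> 12 12 12
NEG     -> 12 12 -12
PUSH 12 -> 12 12 -12 12
SUB     -> 12 12 -24
SWAP    -> 12 -24 12
DUP     -> 12 -24 12 12
OVER    -> 12 -24 12 12 12
DIV     -> 12 -24 12 1
SUB     -> 12 -24 11
PUSH 23 -> 12 -24 11 23
LT      -> 12 -24 1
ROT     -> -24 1 12
LT      -> -24 1
POP     -> -24
NEG     -> 24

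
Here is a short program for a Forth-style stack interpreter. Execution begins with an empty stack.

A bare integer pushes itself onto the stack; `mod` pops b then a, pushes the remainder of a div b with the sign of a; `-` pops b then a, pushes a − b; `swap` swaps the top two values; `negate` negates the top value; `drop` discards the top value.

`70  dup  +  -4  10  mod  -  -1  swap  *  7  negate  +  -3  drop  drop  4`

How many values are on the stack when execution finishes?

1

70     → [70]
dup    → [70, 70]
+      → [140]
-4     → [140, -4]
10     → [140, -4, 10]
mod    → [140, -4]
-      → [144]
-1     → [144, -1]
swap   → [-1, 144]
*      → [-144]
7      → [-144, 7]
negate → [-144, -7]
+      → [-151]
-3     → [-151, -3]
drop   → [-151]
drop   → []
4      → [4]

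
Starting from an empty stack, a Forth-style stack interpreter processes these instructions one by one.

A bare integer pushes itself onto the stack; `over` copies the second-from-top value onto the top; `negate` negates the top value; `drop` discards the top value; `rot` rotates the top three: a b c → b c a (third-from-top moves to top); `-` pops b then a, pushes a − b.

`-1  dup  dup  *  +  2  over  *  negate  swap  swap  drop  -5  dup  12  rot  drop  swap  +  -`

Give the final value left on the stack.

-7

-1     -> [-1]
dup    -> [-1, -1]
dup    -> [-1, -1, -1]
*      -> [-1, 1]
+      -> [0]
2      -> [0, 2]
over   -> [0, 2, 0]
*      -> [0, 0]
negate -> [0, 0]
swap   -> [0, 0]
swap   -> [0, 0]
drop   -> [0]
-5     -> [0, -5]
dup    -> [0, -5, -5]
12     -> [0, -5, -5, 12]
rot    -> [0, -5, 12, -5]
drop   -> [0, -5, 12]
swap   -> [0, 12, -5]
+      -> [0, 7]
-      -> [-7]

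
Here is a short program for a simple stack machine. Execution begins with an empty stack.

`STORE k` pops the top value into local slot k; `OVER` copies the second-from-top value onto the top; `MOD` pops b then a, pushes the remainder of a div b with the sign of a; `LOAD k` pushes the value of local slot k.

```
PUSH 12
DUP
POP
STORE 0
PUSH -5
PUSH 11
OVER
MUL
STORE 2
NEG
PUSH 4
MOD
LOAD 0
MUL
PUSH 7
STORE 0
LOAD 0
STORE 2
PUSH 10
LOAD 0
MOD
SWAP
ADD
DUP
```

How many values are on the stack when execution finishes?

PUSH 12 -> [12]
DUP     -> [12, 12]
POP     -> [12]
STORE 0 -> []
PUSH -5 -> [-5]
PUSH 11 -> [-5, 11]
OVER    -> [-5, 11, -5]
MUL     -> [-5, -55]
STORE 2 -> [-5]
NEG     -> [5]
PUSH 4  -> [5, 4]
MOD     -> [1]
LOAD 0  -> [1, 12]
MUL     -> [12]
PUSH 7  -> [12, 7]
STORE 0 -> [12]
LOAD 0  -> [12, 7]
STORE 2 -> [12]
PUSH 10 -> [12, 10]
LOAD 0  -> [12, 10, 7]
MOD     -> [12, 3]
SWAP    -> [3, 12]
ADD     -> [15]
DUP     -> [15, 15]

2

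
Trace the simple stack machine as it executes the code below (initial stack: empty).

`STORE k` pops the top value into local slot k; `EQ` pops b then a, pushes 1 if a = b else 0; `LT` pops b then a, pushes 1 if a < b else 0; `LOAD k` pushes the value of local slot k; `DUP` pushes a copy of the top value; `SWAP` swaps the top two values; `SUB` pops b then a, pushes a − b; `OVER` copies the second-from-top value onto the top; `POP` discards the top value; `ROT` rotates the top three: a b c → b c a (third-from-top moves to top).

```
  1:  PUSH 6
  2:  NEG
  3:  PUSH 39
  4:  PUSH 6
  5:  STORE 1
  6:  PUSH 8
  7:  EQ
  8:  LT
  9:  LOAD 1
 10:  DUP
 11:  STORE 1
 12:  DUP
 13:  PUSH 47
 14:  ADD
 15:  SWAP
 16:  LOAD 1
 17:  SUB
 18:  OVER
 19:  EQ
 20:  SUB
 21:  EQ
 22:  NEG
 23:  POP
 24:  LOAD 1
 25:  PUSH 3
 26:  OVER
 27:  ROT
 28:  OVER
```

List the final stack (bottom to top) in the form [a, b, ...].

[3, 6, 6, 6]

PUSH 6  → 6
NEG     → -6
PUSH 39 → -6 39
PUSH 6  → -6 39 6
STORE 1 → -6 39
PUSH 8  → -6 39 8
EQ      → -6 0
LT      → 1
LOAD 1  → 1 6
DUP     → 1 6 6
STORE 1 → 1 6
DUP     → 1 6 6
PUSH 47 → 1 6 6 47
ADD     → 1 6 53
SWAP    → 1 53 6
LOAD 1  → 1 53 6 6
SUB     → 1 53 0
OVER    → 1 53 0 53
EQ      → 1 53 0
SUB     → 1 53
EQ      → 0
NEG     → 0
POP     → (empty)
LOAD 1  → 6
PUSH 3  → 6 3
OVER    → 6 3 6
ROT     → 3 6 6
OVER    → 3 6 6 6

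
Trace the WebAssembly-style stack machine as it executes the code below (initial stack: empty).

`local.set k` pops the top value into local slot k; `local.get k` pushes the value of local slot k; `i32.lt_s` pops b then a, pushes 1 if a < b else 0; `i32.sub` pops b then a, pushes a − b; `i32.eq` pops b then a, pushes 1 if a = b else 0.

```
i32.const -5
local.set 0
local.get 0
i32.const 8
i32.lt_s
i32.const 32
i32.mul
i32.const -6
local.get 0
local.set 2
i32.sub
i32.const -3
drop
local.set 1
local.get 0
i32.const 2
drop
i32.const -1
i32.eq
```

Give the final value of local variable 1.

38

i32.const -5 : [-5]
local.set 0  : []
local.get 0  : [-5]
i32.const 8  : [-5, 8]
i32.lt_s     : [1]
i32.const 32 : [1, 32]
i32.mul      : [32]
i32.const -6 : [32, -6]
local.get 0  : [32, -6, -5]
local.set 2  : [32, -6]
i32.sub      : [38]
i32.const -3 : [38, -3]
drop         : [38]
local.set 1  : []
local.get 0  : [-5]
i32.const 2  : [-5, 2]
drop         : [-5]
i32.const -1 : [-5, -1]
i32.eq       : [0]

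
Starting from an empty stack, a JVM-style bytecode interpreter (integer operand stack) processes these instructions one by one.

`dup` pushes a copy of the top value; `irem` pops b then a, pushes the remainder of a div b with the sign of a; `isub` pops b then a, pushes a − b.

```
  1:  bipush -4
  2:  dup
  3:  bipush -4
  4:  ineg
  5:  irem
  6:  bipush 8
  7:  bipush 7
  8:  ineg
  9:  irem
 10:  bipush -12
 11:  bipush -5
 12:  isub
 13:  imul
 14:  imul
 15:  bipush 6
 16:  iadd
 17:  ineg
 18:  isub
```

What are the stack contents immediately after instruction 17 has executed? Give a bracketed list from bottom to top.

bipush -4   -4
dup         -4 -4
bipush -4   -4 -4 -4
ineg        -4 -4 4
irem        -4 0
bipush 8    -4 0 8
bipush 7    -4 0 8 7
ineg        -4 0 8 -7
irem        -4 0 1
bipush -12  -4 0 1 -12
bipush -5   -4 0 1 -12 -5
isub        -4 0 1 -7
imul        -4 0 -7
imul        -4 0
bipush 6    -4 0 6
iadd        -4 6
ineg        -4 -6

[-4, -6]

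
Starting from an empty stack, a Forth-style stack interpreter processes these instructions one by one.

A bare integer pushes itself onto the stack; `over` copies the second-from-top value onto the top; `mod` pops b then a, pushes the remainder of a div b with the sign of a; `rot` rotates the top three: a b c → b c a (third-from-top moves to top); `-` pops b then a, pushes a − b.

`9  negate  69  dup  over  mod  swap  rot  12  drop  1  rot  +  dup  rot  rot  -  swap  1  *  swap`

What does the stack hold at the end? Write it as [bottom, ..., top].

[0, 70, -79]

9      → [9]
negate → [-9]
69     → [-9, 69]
dup    → [-9, 69, 69]
over   → [-9, 69, 69, 69]
mod    → [-9, 69, 0]
swap   → [-9, 0, 69]
rot    → [0, 69, -9]
12     → [0, 69, -9, 12]
drop   → [0, 69, -9]
1      → [0, 69, -9, 1]
rot    → [0, -9, 1, 69]
+      → [0, -9, 70]
dup    → [0, -9, 70, 70]
rot    → [0, 70, 70, -9]
rot    → [0, 70, -9, 70]
-      → [0, 70, -79]
swap   → [0, -79, 70]
1      → [0, -79, 70, 1]
*      → [0, -79, 70]
swap   → [0, 70, -79]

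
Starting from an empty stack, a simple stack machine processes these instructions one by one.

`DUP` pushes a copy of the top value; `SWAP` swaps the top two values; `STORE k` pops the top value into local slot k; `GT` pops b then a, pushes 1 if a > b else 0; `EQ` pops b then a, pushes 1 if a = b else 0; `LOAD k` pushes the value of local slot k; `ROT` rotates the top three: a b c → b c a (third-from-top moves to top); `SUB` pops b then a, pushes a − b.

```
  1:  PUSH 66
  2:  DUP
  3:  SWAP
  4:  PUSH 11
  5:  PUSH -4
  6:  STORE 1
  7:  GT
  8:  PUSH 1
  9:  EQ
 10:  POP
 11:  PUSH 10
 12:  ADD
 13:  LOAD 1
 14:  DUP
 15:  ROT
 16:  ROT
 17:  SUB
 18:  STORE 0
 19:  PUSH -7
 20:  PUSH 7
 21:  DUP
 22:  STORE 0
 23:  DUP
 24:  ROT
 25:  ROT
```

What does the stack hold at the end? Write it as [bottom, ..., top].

[-4, 7, -7, 7]

PUSH 66 → [66]
DUP     → [66, 66]
SWAP    → [66, 66]
PUSH 11 → [66, 66, 11]
PUSH -4 → [66, 66, 11, -4]
STORE 1 → [66, 66, 11]
GT      → [66, 1]
PUSH 1  → [66, 1, 1]
EQ      → [66, 1]
POP     → [66]
PUSH 10 → [66, 10]
ADD     → [76]
LOAD 1  → [76, -4]
DUP     → [76, -4, -4]
ROT     → [-4, -4, 76]
ROT     → [-4, 76, -4]
SUB     → [-4, 80]
STORE 0 → [-4]
PUSH -7 → [-4, -7]
PUSH 7  → [-4, -7, 7]
DUP     → [-4, -7, 7, 7]
STORE 0 → [-4, -7, 7]
DUP     → [-4, -7, 7, 7]
ROT     → [-4, 7, 7, -7]
ROT     → [-4, 7, -7, 7]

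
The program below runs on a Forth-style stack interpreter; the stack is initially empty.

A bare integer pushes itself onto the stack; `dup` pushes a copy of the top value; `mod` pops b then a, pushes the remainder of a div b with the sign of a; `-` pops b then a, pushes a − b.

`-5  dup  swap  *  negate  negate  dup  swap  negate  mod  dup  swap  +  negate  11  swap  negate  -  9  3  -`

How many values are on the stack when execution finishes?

-5      [-5]
dup     [-5, -5]
swap    [-5, -5]
*       [25]
negate  [-25]
negate  [25]
dup     [25, 25]
swap    [25, 25]
negate  [25, -25]
mod     [0]
dup     [0, 0]
swap    [0, 0]
+       [0]
negate  [0]
11      [0, 11]
swap    [11, 0]
negate  [11, 0]
-       [11]
9       [11, 9]
3       [11, 9, 3]
-       [11, 6]

2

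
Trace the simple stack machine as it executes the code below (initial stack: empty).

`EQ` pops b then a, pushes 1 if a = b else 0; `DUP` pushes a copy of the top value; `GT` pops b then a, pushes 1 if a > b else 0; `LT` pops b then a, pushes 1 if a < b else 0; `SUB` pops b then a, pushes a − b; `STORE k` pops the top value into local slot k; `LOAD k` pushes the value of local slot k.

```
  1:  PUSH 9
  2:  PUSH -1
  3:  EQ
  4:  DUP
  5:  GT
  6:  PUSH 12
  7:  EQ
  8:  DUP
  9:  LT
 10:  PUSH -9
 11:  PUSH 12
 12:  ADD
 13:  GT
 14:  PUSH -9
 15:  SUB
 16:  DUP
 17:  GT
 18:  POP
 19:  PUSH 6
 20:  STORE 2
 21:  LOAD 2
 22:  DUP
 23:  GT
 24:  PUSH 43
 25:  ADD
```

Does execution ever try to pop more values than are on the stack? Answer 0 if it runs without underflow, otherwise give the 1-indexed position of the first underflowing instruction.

0

PUSH 9  -> 9
PUSH -1 -> 9 -1
EQ      -> 0
DUP     -> 0 0
GT      -> 0
PUSH 12 -> 0 12
EQ      -> 0
DUP     -> 0 0
LT      -> 0
PUSH -9 -> 0 -9
PUSH 12 -> 0 -9 12
ADD     -> 0 3
GT      -> 0
PUSH -9 -> 0 -9
SUB     -> 9
DUP     -> 9 9
GT      -> 0
POP     -> (empty)
PUSH 6  -> 6
STORE 2 -> (empty)
LOAD 2  -> 6
DUP     -> 6 6
GT      -> 0
PUSH 43 -> 0 43
ADD     -> 43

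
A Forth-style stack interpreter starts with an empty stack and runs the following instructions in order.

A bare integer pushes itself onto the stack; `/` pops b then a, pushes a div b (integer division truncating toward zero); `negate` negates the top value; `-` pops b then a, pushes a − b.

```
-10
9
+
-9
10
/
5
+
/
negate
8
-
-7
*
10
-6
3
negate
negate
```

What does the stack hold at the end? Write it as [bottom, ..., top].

[56, 10, -6, 3]

-10    -> [-10]
9      -> [-10, 9]
+      -> [-1]
-9     -> [-1, -9]
10     -> [-1, -9, 10]
/      -> [-1, 0]
5      -> [-1, 0, 5]
+      -> [-1, 5]
/      -> [0]
negate -> [0]
8      -> [0, 8]
-      -> [-8]
-7     -> [-8, -7]
*      -> [56]
10     -> [56, 10]
-6     -> [56, 10, -6]
3      -> [56, 10, -6, 3]
negate -> [56, 10, -6, -3]
negate -> [56, 10, -6, 3]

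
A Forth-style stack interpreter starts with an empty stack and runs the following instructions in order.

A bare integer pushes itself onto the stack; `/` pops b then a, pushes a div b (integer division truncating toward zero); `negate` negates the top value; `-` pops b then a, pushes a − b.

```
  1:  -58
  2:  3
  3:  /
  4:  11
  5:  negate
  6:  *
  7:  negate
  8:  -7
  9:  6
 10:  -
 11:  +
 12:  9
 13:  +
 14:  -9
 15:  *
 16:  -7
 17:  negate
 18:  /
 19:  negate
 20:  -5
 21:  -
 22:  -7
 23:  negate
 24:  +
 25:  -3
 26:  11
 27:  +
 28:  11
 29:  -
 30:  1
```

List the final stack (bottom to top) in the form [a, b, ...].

-58    : [-58]
3      : [-58, 3]
/      : [-19]
11     : [-19, 11]
negate : [-19, -11]
*      : [209]
negate : [-209]
-7     : [-209, -7]
6      : [-209, -7, 6]
-      : [-209, -13]
+      : [-222]
9      : [-222, 9]
+      : [-213]
-9     : [-213, -9]
*      : [1917]
-7     : [1917, -7]
negate : [1917, 7]
/      : [273]
negate : [-273]
-5     : [-273, -5]
-      : [-268]
-7     : [-268, -7]
negate : [-268, 7]
+      : [-261]
-3     : [-261, -3]
11     : [-261, -3, 11]
+      : [-261, 8]
11     : [-261, 8, 11]
-      : [-261, -3]
1      : [-261, -3, 1]

[-261, -3, 1]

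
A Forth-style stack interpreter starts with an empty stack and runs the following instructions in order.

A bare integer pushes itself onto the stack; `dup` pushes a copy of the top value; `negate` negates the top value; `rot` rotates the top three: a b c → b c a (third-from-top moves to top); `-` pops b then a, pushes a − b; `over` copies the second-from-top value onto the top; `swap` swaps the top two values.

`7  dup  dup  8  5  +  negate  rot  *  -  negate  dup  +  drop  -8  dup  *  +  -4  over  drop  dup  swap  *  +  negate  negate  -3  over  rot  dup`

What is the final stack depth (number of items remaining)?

4

7      : 7
dup    : 7 7
dup    : 7 7 7
8      : 7 7 7 8
5      : 7 7 7 8 5
+      : 7 7 7 13
negate : 7 7 7 -13
rot    : 7 7 -13 7
*      : 7 7 -91
-      : 7 98
negate : 7 -98
dup    : 7 -98 -98
+      : 7 -196
drop   : 7
-8     : 7 -8
dup    : 7 -8 -8
*      : 7 64
+      : 71
-4     : 71 -4
over   : 71 -4 71
drop   : 71 -4
dup    : 71 -4 -4
swap   : 71 -4 -4
*      : 71 16
+      : 87
negate : -87
negate : 87
-3     : 87 -3
over   : 87 -3 87
rot    : -3 87 87
dup    : -3 87 87 87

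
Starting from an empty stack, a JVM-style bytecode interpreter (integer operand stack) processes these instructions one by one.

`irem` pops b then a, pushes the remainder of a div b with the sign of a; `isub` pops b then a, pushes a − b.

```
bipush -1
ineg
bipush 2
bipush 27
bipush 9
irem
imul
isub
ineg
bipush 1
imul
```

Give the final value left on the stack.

-1

bipush -1 : -1
ineg      : 1
bipush 2  : 1 2
bipush 27 : 1 2 27
bipush 9  : 1 2 27 9
irem      : 1 2 0
imul      : 1 0
isub      : 1
ineg      : -1
bipush 1  : -1 1
imul      : -1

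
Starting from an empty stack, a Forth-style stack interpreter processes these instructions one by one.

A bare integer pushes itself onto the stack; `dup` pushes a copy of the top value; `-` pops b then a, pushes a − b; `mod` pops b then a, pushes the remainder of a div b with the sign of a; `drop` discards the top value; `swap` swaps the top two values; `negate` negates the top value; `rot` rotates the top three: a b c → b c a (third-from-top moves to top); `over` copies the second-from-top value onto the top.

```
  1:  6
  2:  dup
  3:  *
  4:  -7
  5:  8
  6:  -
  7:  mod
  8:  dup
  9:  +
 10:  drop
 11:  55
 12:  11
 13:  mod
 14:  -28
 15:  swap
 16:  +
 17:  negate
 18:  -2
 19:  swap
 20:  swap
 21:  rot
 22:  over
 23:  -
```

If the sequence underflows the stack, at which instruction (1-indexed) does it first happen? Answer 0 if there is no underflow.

21

6      : 6
dup    : 6 6
*      : 36
-7     : 36 -7
8      : 36 -7 8
-      : 36 -15
mod    : 6
dup    : 6 6
+      : 12
drop   : (empty)
55     : 55
11     : 55 11
mod    : 0
-28    : 0 -28
swap   : -28 0
+      : -28
negate : 28
-2     : 28 -2
swap   : -2 28
swap   : 28 -2
rot  — needs 3 operands, stack has 2 → underflow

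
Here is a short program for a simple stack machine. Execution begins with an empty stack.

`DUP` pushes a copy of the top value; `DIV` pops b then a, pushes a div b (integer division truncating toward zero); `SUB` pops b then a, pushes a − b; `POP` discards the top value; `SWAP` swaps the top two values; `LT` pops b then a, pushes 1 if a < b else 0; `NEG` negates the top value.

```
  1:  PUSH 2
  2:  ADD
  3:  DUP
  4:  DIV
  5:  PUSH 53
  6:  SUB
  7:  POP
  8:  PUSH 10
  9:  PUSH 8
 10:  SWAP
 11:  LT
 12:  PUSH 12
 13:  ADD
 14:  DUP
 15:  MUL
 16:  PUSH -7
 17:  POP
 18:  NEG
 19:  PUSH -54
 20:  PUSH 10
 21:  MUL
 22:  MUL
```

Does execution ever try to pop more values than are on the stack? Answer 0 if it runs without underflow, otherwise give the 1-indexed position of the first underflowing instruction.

2

PUSH 2 : [2]
ADD  — needs 2 operands, stack has 1 → underflow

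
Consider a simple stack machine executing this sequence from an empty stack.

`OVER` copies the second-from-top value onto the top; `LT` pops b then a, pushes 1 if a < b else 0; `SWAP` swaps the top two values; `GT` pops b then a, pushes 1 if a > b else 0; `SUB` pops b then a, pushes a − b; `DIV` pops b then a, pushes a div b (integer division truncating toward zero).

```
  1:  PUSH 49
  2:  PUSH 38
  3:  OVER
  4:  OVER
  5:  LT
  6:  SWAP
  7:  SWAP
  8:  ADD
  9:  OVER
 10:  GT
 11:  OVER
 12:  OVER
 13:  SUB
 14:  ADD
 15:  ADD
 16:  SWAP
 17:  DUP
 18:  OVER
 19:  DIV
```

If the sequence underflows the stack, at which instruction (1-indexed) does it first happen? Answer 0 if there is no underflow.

16

PUSH 49 → [49]
PUSH 38 → [49, 38]
OVER    → [49, 38, 49]
OVER    → [49, 38, 49, 38]
LT      → [49, 38, 0]
SWAP    → [49, 0, 38]
SWAP    → [49, 38, 0]
ADD     → [49, 38]
OVER    → [49, 38, 49]
GT      → [49, 0]
OVER    → [49, 0, 49]
OVER    → [49, 0, 49, 0]
SUB     → [49, 0, 49]
ADD     → [49, 49]
ADD     → [98]
SWAP  — needs 2 operands, stack has 1 → underflow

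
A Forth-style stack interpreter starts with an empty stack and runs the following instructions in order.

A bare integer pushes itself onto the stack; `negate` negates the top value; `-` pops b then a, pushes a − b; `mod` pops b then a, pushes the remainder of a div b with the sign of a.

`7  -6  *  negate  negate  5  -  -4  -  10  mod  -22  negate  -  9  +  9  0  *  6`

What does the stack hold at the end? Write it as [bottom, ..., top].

[-16, 0, 6]

7      : 7
-6     : 7 -6
*      : -42
negate : 42
negate : -42
5      : -42 5
-      : -47
-4     : -47 -4
-      : -43
10     : -43 10
mod    : -3
-22    : -3 -22
negate : -3 22
-      : -25
9      : -25 9
+      : -16
9      : -16 9
0      : -16 9 0
*      : -16 0
6      : -16 0 6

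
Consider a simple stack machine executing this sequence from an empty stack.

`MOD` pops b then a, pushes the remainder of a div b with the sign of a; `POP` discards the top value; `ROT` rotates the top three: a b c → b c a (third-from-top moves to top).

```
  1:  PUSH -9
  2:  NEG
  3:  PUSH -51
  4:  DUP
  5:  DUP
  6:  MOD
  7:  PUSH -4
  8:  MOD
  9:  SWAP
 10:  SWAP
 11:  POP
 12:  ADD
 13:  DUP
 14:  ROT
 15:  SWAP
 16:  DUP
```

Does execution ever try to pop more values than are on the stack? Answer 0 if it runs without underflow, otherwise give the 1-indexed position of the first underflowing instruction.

14

PUSH -9  -> -9
NEG      -> 9
PUSH -51 -> 9 -51
DUP      -> 9 -51 -51
DUP      -> 9 -51 -51 -51
MOD      -> 9 -51 0
PUSH -4  -> 9 -51 0 -4
MOD      -> 9 -51 0
SWAP     -> 9 0 -51
SWAP     -> 9 -51 0
POP      -> 9 -51
ADD      -> -42
DUP      -> -42 -42
ROT  — needs 3 operands, stack has 2 → underflow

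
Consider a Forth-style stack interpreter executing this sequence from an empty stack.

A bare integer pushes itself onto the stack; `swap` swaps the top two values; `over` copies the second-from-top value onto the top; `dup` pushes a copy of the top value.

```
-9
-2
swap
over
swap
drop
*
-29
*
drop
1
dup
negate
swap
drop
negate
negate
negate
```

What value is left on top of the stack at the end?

1

-9      -9
-2      -9 -2
swap    -2 -9
over    -2 -9 -2
swap    -2 -2 -9
drop    -2 -2
*       4
-29     4 -29
*       -116
drop    (empty)
1       1
dup     1 1
negate  1 -1
swap    -1 1
drop    -1
negate  1
negate  -1
negate  1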